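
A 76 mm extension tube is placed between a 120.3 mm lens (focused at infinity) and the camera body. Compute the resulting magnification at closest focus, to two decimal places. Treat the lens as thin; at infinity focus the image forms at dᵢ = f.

The tube moves the image plane from f to f + e, so dᵢ = 120.3 + 76 = 196.3 mm. Focus is achieved when 1/f = 1/dₒ + 1/dᵢ, giving dₒ = 1/(1/f − 1/(f+e)).
Magnification m = dᵢ/dₒ = (f+e)·(1/f − 1/(f+e)) = e/f = 76/120.3 ≈ 0.6318.

0.63×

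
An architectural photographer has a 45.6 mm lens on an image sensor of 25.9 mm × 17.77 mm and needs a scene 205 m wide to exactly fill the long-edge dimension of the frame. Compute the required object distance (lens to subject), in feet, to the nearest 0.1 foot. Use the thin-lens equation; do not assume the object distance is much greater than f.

1184.3 ft

W: 205 m = 205000 mm.
Magnification m = w/W = dᵢ/dₒ; combined with 1/f = 1/dₒ + 1/dᵢ this gives dₒ = f·(1 + W/w).
dₒ = 45.6 mm × (1 + 205000/25.9) = 45.6 × 7916.0579 ≈ 360972.241 mm = 360972.241/304.8 ft = 1184.29 ft.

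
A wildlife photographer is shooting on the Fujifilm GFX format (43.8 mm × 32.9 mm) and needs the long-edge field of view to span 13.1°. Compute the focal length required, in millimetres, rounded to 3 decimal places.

190.734 mm

From α = 2·arctan(w/2f) we get f = w / (2·tan(α/2)).
With w = 43.8 mm and α/2 = 6.55°, tan(α/2) ≈ 0.11482, so f ≈ 43.8 / 0.22964 ≈ 190.7338 mm.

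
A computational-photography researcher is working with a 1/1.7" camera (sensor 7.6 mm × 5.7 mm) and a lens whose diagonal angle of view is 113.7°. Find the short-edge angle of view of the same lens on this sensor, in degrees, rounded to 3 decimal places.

85.144°

Sensor diagonal = √(7.6² + 5.7²) = √90.2500 ≈ 9.5000 mm.
From the diagonal AOV: f = 9.5000 / (2·tan(56.85°)) = 9.5000 / 3.06215 ≈ 3.1024 mm.
Short-edge AOV = 2·arctan(5.7 / (2 × 3.1024)) = 2·arctan(0.91864) ≈ 85.1439°.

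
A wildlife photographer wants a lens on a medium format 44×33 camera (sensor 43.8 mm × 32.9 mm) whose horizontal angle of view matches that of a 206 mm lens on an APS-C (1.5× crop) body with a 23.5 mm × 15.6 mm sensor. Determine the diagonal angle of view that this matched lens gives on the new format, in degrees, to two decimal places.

Equal horizontal AOV ⇒ f₂ = f₁ · 43.8/23.5 = 206 × 1.86383 ≈ 383.9489 mm.
Sensor diagonal = √(43.8² + 32.9²) = √3000.8500 ≈ 54.7800 mm.
Diagonal AOV on the new format = 2·arctan(54.7800 / (2 × 383.9489)) = 2·arctan(0.07134) ≈ 8.1609°.

8.16°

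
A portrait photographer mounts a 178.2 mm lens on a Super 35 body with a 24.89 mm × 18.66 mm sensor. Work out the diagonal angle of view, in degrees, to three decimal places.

9.977°

Sensor diagonal = √(24.89² + 18.66²) = √967.7077 ≈ 31.1080 mm.
Angle of view α = 2·arctan(d/2f) with d = 31.1080 mm and f = 178.2 mm.
d/2f = 0.08728; arctan(0.08728) ≈ 4.9884°, so α ≈ 9.9767°.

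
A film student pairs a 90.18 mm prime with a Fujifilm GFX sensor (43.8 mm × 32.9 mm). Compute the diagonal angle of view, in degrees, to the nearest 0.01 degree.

Sensor diagonal = √(43.8² + 32.9²) = √3000.8500 ≈ 54.7800 mm.
Angle of view α = 2·arctan(d/2f) with d = 54.7800 mm and f = 90.18 mm.
d/2f = 0.30373; arctan(0.30373) ≈ 16.8949°, so α ≈ 33.7898°.

33.79°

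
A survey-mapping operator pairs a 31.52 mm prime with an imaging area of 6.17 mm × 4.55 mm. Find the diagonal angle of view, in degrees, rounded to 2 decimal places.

13.87°

Sensor diagonal = √(6.17² + 4.55²) = √58.7714 ≈ 7.6663 mm.
Angle of view α = 2·arctan(d/2f) with d = 7.6663 mm and f = 31.52 mm.
d/2f = 0.12161; arctan(0.12161) ≈ 6.9337°, so α ≈ 13.8673°.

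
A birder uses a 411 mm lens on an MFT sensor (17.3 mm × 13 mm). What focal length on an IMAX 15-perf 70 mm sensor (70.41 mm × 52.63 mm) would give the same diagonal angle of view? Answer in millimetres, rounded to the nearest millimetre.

1670 mm

Sensor diagonal = √(17.3² + 13²) = √468.2900 ≈ 21.6400 mm.
Sensor diagonal = √(70.41² + 52.63²) = √7727.4850 ≈ 87.9061 mm.
Equal angle of view means equal diagonal/f ratio, so f₂ = f₁ · (diagonal₂/diagonal₁) = 411 × 87.9061/21.6400.
f₂ = 411 × 4.06220 ≈ 1669.566 mm.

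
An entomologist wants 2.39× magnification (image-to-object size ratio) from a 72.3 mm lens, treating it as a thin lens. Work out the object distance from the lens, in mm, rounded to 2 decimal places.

With m = dᵢ/dₒ and 1/f = 1/dₒ + 1/dᵢ, substituting dᵢ = m·dₒ gives 1/f = (1 + 1/m)/dₒ, hence dₒ = f·(1 + 1/m).
dₒ = 72.3 × (1 + 1/2.39) = 72.3 × 1.41841 ≈ 102.551 mm.

102.55 mm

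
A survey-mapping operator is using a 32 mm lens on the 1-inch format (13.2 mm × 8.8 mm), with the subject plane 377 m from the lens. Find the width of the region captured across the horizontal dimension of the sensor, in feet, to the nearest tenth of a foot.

dₒ: 377 m = 377000 mm.
Similar triangles through the lens centre give W/dₒ = w/dᵢ; with 1/f = 1/dₒ + 1/dᵢ this gives W = w·(dₒ − f)/f.
W = 13.2 mm × (377000 − 32) / 32 = 13.2 × 11780.2500 ≈ 155499.300 mm = 155499.300/304.8 ft = 510.168 ft.

510.2 ft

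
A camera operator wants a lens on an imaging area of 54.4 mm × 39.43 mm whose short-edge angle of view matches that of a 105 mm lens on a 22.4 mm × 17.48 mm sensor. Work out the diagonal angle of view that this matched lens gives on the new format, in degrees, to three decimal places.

16.145°

Equal short-edge AOV ⇒ f₂ = f₁ · 39.43/17.48 = 105 × 2.25572 ≈ 236.8507 mm.
Sensor diagonal = √(54.4² + 39.43²) = √4514.0849 ≈ 67.1869 mm.
Diagonal AOV on the new format = 2·arctan(67.1869 / (2 × 236.8507)) = 2·arctan(0.14183) ≈ 16.1453°.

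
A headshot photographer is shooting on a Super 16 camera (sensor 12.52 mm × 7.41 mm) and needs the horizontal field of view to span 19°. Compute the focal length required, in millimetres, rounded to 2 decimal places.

37.41 mm

From α = 2·arctan(w/2f) we get f = w / (2·tan(α/2)).
With w = 12.52 mm and α/2 = 9.5°, tan(α/2) ≈ 0.16734, so f ≈ 12.52 / 0.33469 ≈ 37.4083 mm.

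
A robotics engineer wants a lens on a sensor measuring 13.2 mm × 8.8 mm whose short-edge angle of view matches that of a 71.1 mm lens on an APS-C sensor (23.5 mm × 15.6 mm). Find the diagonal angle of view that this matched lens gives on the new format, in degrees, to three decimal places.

Equal short-edge AOV ⇒ f₂ = f₁ · 8.8/15.6 = 71.1 × 0.56410 ≈ 40.1077 mm.
Sensor diagonal = √(13.2² + 8.8²) = √251.6800 ≈ 15.8644 mm.
Diagonal AOV on the new format = 2·arctan(15.8644 / (2 × 40.1077)) = 2·arctan(0.19777) ≈ 22.3744°.

22.374°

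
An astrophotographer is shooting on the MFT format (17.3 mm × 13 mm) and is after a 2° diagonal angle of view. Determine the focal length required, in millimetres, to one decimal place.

619.9 mm

Sensor diagonal = √(17.3² + 13²) = √468.2900 ≈ 21.6400 mm.
From α = 2·arctan(d/2f) we get f = d / (2·tan(α/2)).
With d = 21.6400 mm and α/2 = 1°, tan(α/2) ≈ 0.01746, so f ≈ 21.6400 / 0.03491 ≈ 619.8776 mm.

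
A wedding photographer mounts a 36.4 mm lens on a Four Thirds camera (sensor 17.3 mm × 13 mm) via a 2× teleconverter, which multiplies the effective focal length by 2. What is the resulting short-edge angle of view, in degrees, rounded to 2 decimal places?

10.20°

Effective focal length f = 36.4 × 2 = 72.8 mm.
α = 2·arctan(13 / (2 × 72.8)) = 2·arctan(0.08929) ≈ 10.2043°.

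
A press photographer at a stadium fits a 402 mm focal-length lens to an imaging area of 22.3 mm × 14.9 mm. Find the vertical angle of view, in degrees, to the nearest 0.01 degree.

2.12°

Angle of view α = 2·arctan(h/2f) with h = 14.9 mm and f = 402 mm.
h/2f = 0.01853; arctan(0.01853) ≈ 1.0617°, so α ≈ 2.1234°.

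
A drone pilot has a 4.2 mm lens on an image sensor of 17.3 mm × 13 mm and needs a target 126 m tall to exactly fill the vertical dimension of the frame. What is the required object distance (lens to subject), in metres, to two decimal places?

W: 126 m = 126000 mm.
Magnification m = h/W = dᵢ/dₒ; combined with 1/f = 1/dₒ + 1/dᵢ this gives dₒ = f·(1 + W/h).
dₒ = 4.2 mm × (1 + 126000/13) = 4.2 × 9693.3077 ≈ 40711.892 mm = 40.7119 m.

40.71 m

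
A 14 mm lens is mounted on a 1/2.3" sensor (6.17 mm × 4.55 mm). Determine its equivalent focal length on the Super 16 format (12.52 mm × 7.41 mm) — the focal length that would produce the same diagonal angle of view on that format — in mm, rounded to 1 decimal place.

26.6 mm

Sensor diagonal = √(6.17² + 4.55²) = √58.7714 ≈ 7.6663 mm.
Sensor diagonal = √(12.52² + 7.41²) = √211.6585 ≈ 14.5485 mm.
Equal angle of view means equal diagonal/f ratio, so f₂ = f₁ · (diagonal₂/diagonal₁) = 14 × 14.5485/7.6663.
f₂ = 14 × 1.89773 ≈ 26.568 mm.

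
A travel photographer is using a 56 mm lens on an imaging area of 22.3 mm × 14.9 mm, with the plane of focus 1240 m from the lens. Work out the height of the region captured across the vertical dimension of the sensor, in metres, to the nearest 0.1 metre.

329.9 m

dₒ: 1240 m = 1.24e+06 mm.
Similar triangles through the lens centre give W/dₒ = h/dᵢ; with 1/f = 1/dₒ + 1/dᵢ this gives W = h·(dₒ − f)/f.
W = 14.9 mm × (1.24e+06 − 56) / 56 = 14.9 × 22141.8571 ≈ 329913.671 mm = 329.914 m.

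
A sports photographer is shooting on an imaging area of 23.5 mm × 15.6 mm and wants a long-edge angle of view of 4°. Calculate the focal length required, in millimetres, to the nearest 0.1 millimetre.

From α = 2·arctan(w/2f) we get f = w / (2·tan(α/2)).
With w = 23.5 mm and α/2 = 2°, tan(α/2) ≈ 0.03492, so f ≈ 23.5 / 0.06984 ≈ 336.4760 mm.

336.5 mm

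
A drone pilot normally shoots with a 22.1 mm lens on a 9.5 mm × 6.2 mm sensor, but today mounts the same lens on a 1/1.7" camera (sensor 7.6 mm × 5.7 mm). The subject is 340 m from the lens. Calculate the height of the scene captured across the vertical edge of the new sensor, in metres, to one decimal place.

87.7 m

The focal length stays 22.1 mm; the relevant sensor dimension is now h = 5.7 mm. Object distance dₒ = 340 m = 340000 mm.
Thin-lens field height W = h·(dₒ − f)/f = 5.7 × (340000 − 22.1)/22.1 ≈ 87686.608 mm = 87.6866 m.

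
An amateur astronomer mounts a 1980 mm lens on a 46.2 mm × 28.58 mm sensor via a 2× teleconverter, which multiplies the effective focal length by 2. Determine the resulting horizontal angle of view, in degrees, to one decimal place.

Effective focal length f = 1980 × 2 = 3960 mm.
α = 2·arctan(46.2 / (2 × 3960)) = 2·arctan(0.00583) ≈ 0.6684°.

0.7°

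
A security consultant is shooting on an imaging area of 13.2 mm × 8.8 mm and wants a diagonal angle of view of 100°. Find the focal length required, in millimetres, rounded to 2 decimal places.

Sensor diagonal = √(13.2² + 8.8²) = √251.6800 ≈ 15.8644 mm.
From α = 2·arctan(d/2f) we get f = d / (2·tan(α/2)).
With d = 15.8644 mm and α/2 = 50°, tan(α/2) ≈ 1.19175, so f ≈ 15.8644 / 2.38351 ≈ 6.6559 mm.

6.66 mm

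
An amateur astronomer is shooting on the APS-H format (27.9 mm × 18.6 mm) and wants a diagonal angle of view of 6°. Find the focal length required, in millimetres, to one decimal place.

319.9 mm

Sensor diagonal = √(27.9² + 18.6²) = √1124.3700 ≈ 33.5316 mm.
From α = 2·arctan(d/2f) we get f = d / (2·tan(α/2)).
With d = 33.5316 mm and α/2 = 3°, tan(α/2) ≈ 0.05241, so f ≈ 33.5316 / 0.10482 ≈ 319.9108 mm.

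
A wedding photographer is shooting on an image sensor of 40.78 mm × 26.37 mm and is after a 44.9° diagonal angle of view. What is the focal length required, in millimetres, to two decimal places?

58.77 mm

Sensor diagonal = √(40.78² + 26.37²) = √2358.3853 ≈ 48.5632 mm.
From α = 2·arctan(d/2f) we get f = d / (2·tan(α/2)).
With d = 48.5632 mm and α/2 = 22.45°, tan(α/2) ≈ 0.41319, so f ≈ 48.5632 / 0.82638 ≈ 58.7660 mm.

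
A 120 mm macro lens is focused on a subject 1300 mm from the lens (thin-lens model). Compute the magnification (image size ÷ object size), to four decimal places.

Thin lens: 1/f = 1/dₒ + 1/dᵢ → 1/dᵢ = 1/120 − 1/1300 = 0.0075641 mm⁻¹, so dᵢ ≈ 132.2034 mm.
Magnification m = dᵢ/dₒ = 132.2034/1300 ≈ 0.10169.

0.1017×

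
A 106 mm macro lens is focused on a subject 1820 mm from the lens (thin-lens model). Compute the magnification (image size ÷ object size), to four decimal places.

Thin lens: 1/f = 1/dₒ + 1/dᵢ → 1/dᵢ = 1/106 − 1/1820 = 0.0088845 mm⁻¹, so dᵢ ≈ 112.5554 mm.
Magnification m = dᵢ/dₒ = 112.5554/1820 ≈ 0.06184.

0.0618×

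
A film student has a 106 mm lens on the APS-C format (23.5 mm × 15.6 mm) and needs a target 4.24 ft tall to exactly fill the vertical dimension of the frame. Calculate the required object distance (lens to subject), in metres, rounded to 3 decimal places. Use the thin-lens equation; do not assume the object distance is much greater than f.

8.887 m

W: 4.24 ft × 304.8 mm/ft = 1292.35 mm.
Magnification m = h/W = dᵢ/dₒ; combined with 1/f = 1/dₒ + 1/dᵢ this gives dₒ = f·(1 + W/h).
dₒ = 106 mm × (1 + 1292.35/15.6) = 106 × 83.8431 ≈ 8887.366 mm = 8.88737 m.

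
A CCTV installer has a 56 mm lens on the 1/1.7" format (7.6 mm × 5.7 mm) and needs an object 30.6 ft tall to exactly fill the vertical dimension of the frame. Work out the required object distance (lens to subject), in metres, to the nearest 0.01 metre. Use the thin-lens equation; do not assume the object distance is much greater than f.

W: 30.6 ft × 304.8 mm/ft = 9326.88 mm.
Magnification m = h/W = dᵢ/dₒ; combined with 1/f = 1/dₒ + 1/dᵢ this gives dₒ = f·(1 + W/h).
dₒ = 56 mm × (1 + 9326.88/5.7) = 56 × 1637.2947 ≈ 91688.502 mm = 91.6885 m.

91.69 m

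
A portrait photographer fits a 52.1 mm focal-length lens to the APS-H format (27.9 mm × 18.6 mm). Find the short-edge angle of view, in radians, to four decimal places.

0.3533 rad

Angle of view α = 2·arctan(h/2f) with h = 18.6 mm and f = 52.1 mm.
h/2f = 0.17850; arctan(0.17850) ≈ 0.1766 rad, so α ≈ 0.3533 rad.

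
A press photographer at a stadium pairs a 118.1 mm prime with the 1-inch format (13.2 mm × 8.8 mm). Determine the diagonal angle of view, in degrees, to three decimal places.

Sensor diagonal = √(13.2² + 8.8²) = √251.6800 ≈ 15.8644 mm.
Angle of view α = 2·arctan(d/2f) with d = 15.8644 mm and f = 118.1 mm.
d/2f = 0.06717; arctan(0.06717) ≈ 3.8425°, so α ≈ 7.6850°.

7.685°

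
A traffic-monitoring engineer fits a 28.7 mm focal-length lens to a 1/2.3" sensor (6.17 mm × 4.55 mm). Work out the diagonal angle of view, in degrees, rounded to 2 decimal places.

Sensor diagonal = √(6.17² + 4.55²) = √58.7714 ≈ 7.6663 mm.
Angle of view α = 2·arctan(d/2f) with d = 7.6663 mm and f = 28.7 mm.
d/2f = 0.13356; arctan(0.13356) ≈ 7.6073°, so α ≈ 15.2146°.

15.21°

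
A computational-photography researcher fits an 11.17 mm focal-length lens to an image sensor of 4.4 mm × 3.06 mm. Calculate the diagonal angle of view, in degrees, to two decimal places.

26.98°

Sensor diagonal = √(4.4² + 3.06²) = √28.7236 ≈ 5.3594 mm.
Angle of view α = 2·arctan(d/2f) with d = 5.3594 mm and f = 11.17 mm.
d/2f = 0.23990; arctan(0.23990) ≈ 13.4905°, so α ≈ 26.9810°.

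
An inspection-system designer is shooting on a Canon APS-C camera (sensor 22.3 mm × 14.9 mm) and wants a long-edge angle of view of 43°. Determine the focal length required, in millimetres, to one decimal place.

28.3 mm

From α = 2·arctan(w/2f) we get f = w / (2·tan(α/2)).
With w = 22.3 mm and α/2 = 21.5°, tan(α/2) ≈ 0.39391, so f ≈ 22.3 / 0.78782 ≈ 28.3059 mm.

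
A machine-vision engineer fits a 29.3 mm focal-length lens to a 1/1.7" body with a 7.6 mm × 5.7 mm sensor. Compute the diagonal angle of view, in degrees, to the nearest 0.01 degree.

18.42°

Sensor diagonal = √(7.6² + 5.7²) = √90.2500 ≈ 9.5000 mm.
Angle of view α = 2·arctan(d/2f) with d = 9.5000 mm and f = 29.3 mm.
d/2f = 0.16212; arctan(0.16212) ≈ 9.2085°, so α ≈ 18.4169°.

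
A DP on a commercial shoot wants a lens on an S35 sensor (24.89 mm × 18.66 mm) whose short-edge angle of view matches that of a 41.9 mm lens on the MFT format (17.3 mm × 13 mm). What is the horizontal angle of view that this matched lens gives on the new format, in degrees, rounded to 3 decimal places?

Equal short-edge AOV ⇒ f₂ = f₁ · 18.66/13 = 41.9 × 1.43538 ≈ 60.1426 mm.
Horizontal AOV on the new format = 2·arctan(24.89 / (2 × 60.1426)) = 2·arctan(0.20692) ≈ 23.3818°.

23.382°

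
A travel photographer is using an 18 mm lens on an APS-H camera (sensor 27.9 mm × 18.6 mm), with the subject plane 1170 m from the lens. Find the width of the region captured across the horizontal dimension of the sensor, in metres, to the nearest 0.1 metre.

dₒ: 1170 m = 1.17e+06 mm.
Similar triangles through the lens centre give W/dₒ = w/dᵢ; with 1/f = 1/dₒ + 1/dᵢ this gives W = w·(dₒ − f)/f.
W = 27.9 mm × (1.17e+06 − 18) / 18 = 27.9 × 64999.0000 ≈ 1813472.100 mm = 1813.47 m.

1813.5 m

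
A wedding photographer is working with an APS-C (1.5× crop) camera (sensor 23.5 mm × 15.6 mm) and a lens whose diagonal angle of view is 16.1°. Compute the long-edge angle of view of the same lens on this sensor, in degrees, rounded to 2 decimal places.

13.44°

Sensor diagonal = √(23.5² + 15.6²) = √795.6100 ≈ 28.2066 mm.
From the diagonal AOV: f = 28.2066 / (2·tan(8.05°)) = 28.2066 / 0.28286 ≈ 99.7186 mm.
Long-edge AOV = 2·arctan(23.5 / (2 × 99.7186)) = 2·arctan(0.11783) ≈ 13.4405°.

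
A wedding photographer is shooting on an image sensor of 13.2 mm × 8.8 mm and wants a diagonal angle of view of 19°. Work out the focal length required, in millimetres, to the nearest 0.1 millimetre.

47.4 mm

Sensor diagonal = √(13.2² + 8.8²) = √251.6800 ≈ 15.8644 mm.
From α = 2·arctan(d/2f) we get f = d / (2·tan(α/2)).
With d = 15.8644 mm and α/2 = 9.5°, tan(α/2) ≈ 0.16734, so f ≈ 15.8644 / 0.33469 ≈ 47.4010 mm.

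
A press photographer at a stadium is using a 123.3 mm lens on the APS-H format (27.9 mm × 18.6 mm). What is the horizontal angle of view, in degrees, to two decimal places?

12.91°

Angle of view α = 2·arctan(w/2f) with w = 27.9 mm and f = 123.3 mm.
w/2f = 0.11314; arctan(0.11314) ≈ 6.4549°, so α ≈ 12.9098°.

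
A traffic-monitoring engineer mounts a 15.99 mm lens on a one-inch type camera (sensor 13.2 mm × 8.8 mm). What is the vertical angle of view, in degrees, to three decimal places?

Angle of view α = 2·arctan(h/2f) with h = 8.8 mm and f = 15.99 mm.
h/2f = 0.27517; arctan(0.27517) ≈ 15.3854°, so α ≈ 30.7708°.

30.771°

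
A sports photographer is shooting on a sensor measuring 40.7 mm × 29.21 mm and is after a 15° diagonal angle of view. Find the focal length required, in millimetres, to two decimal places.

Sensor diagonal = √(40.7² + 29.21²) = √2509.7141 ≈ 50.0970 mm.
From α = 2·arctan(d/2f) we get f = d / (2·tan(α/2)).
With d = 50.0970 mm and α/2 = 7.5°, tan(α/2) ≈ 0.13165, so f ≈ 50.0970 / 0.26330 ≈ 190.2624 mm.

190.26 mm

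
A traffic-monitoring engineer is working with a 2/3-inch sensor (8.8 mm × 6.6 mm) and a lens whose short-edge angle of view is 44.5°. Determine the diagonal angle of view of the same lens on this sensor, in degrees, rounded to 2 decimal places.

From the short-edge AOV: f = 6.6 / (2·tan(22.25°)) = 6.6 / 0.81822 ≈ 8.0663 mm.
Sensor diagonal = √(8.8² + 6.6²) = √121.0000 ≈ 11.0000 mm.
Diagonal AOV = 2·arctan(11.0000 / (2 × 8.0663)) = 2·arctan(0.68185) ≈ 68.5763°.

68.58°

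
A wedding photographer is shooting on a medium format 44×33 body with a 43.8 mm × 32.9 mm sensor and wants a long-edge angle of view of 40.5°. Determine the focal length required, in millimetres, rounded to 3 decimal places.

From α = 2·arctan(w/2f) we get f = w / (2·tan(α/2)).
With w = 43.8 mm and α/2 = 20.25°, tan(α/2) ≈ 0.36892, so f ≈ 43.8 / 0.73784 ≈ 59.3625 mm.

59.363 mm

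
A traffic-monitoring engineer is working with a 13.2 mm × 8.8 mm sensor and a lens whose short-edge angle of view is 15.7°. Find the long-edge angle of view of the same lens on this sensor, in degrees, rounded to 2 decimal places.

From the short-edge AOV: f = 8.8 / (2·tan(7.85°)) = 8.8 / 0.27574 ≈ 31.9136 mm.
Long-edge AOV = 2·arctan(13.2 / (2 × 31.9136)) = 2·arctan(0.20681) ≈ 23.3690°.

23.37°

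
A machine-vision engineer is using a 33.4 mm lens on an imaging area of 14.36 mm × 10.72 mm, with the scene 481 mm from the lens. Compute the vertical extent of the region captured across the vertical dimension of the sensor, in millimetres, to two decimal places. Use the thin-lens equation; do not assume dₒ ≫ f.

Similar triangles through the lens centre give W/dₒ = h/dᵢ; with 1/f = 1/dₒ + 1/dᵢ this gives W = h·(dₒ − f)/f.
W = 10.72 mm × (481 − 33.4) / 33.4 = 10.72 × 13.4012 ≈ 143.661 mm.

143.66 mm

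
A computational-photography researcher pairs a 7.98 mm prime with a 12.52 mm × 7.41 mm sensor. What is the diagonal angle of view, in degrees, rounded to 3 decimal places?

84.702°

Sensor diagonal = √(12.52² + 7.41²) = √211.6585 ≈ 14.5485 mm.
Angle of view α = 2·arctan(d/2f) with d = 14.5485 mm and f = 7.98 mm.
d/2f = 0.91156; arctan(0.91156) ≈ 42.3510°, so α ≈ 84.7021°.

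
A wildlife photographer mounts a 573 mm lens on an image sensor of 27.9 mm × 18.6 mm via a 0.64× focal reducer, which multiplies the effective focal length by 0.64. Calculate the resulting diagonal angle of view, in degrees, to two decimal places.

5.24°

Effective focal length f = 573 × 0.64 = 366.72 mm.
Sensor diagonal = √(27.9² + 18.6²) = √1124.3700 ≈ 33.5316 mm.
α = 2·arctan(33.532 / (2 × 366.72)) = 2·arctan(0.04572) ≈ 5.2353°.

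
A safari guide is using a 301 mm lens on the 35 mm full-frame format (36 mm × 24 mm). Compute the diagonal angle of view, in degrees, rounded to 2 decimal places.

Sensor diagonal = √(36² + 24²) = √1872.0000 ≈ 43.2666 mm.
Angle of view α = 2·arctan(d/2f) with d = 43.2666 mm and f = 301 mm.
d/2f = 0.07187; arctan(0.07187) ≈ 4.1109°, so α ≈ 8.2217°.

8.22°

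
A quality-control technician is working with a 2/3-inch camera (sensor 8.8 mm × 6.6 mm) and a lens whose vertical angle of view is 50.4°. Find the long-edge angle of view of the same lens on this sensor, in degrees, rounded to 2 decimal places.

64.21°

From the vertical AOV: f = 6.6 / (2·tan(25.2°)) = 6.6 / 0.94113 ≈ 7.0129 mm.
Long-edge AOV = 2·arctan(8.8 / (2 × 7.0129)) = 2·arctan(0.62742) ≈ 64.2099°.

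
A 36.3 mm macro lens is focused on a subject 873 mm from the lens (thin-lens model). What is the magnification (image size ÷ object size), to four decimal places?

Thin lens: 1/f = 1/dₒ + 1/dᵢ → 1/dᵢ = 1/36.3 − 1/873 = 0.0264027 mm⁻¹, so dᵢ ≈ 37.8749 mm.
Magnification m = dᵢ/dₒ = 37.8749/873 ≈ 0.04338.

0.0434×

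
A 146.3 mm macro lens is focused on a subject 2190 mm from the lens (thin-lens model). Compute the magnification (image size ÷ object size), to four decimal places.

Thin lens: 1/f = 1/dₒ + 1/dᵢ → 1/dᵢ = 1/146.3 − 1/2190 = 0.0063786 mm⁻¹, so dᵢ ≈ 156.7730 mm.
Magnification m = dᵢ/dₒ = 156.7730/2190 ≈ 0.07159.

0.0716×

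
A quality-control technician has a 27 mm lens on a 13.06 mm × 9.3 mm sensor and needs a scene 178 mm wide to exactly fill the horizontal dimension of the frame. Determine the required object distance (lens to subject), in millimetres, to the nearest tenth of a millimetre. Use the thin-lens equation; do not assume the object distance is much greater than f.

Magnification m = w/W = dᵢ/dₒ; combined with 1/f = 1/dₒ + 1/dᵢ this gives dₒ = f·(1 + W/w).
dₒ = 27 mm × (1 + 178/13.06) = 27 × 14.6294 ≈ 394.994 mm.

395.0 mm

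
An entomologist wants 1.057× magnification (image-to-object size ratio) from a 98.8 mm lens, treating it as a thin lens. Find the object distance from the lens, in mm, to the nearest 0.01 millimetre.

With m = dᵢ/dₒ and 1/f = 1/dₒ + 1/dᵢ, substituting dᵢ = m·dₒ gives 1/f = (1 + 1/m)/dₒ, hence dₒ = f·(1 + 1/m).
dₒ = 98.8 × (1 + 1/1.057) = 98.8 × 1.94607 ≈ 192.272 mm.

192.27 mm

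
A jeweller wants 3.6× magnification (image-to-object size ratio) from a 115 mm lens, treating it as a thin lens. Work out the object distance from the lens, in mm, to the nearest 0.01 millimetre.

With m = dᵢ/dₒ and 1/f = 1/dₒ + 1/dᵢ, substituting dᵢ = m·dₒ gives 1/f = (1 + 1/m)/dₒ, hence dₒ = f·(1 + 1/m).
dₒ = 115 × (1 + 1/3.6) = 115 × 1.27778 ≈ 146.944 mm.

146.94 mm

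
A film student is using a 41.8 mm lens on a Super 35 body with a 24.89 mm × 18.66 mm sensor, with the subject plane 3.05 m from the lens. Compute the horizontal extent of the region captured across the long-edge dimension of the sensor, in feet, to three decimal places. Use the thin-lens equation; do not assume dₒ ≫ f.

5.877 ft

dₒ: 3.05 m = 3050 mm.
Similar triangles through the lens centre give W/dₒ = w/dᵢ; with 1/f = 1/dₒ + 1/dᵢ this gives W = w·(dₒ − f)/f.
W = 24.89 mm × (3050 − 41.8) / 41.8 = 24.89 × 71.9665 ≈ 1791.246 mm = 1791.246/304.8 ft = 5.87679 ft.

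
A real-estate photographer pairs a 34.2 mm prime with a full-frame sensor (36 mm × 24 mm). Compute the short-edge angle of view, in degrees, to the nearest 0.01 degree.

38.67°

Angle of view α = 2·arctan(h/2f) with h = 24 mm and f = 34.2 mm.
h/2f = 0.35088; arctan(0.35088) ≈ 19.3348°, so α ≈ 38.6696°.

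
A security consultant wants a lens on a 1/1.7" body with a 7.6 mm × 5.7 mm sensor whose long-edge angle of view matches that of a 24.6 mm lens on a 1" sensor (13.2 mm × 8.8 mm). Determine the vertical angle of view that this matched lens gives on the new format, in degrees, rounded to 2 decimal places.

22.75°

Equal long-edge AOV ⇒ f₂ = f₁ · 7.6/13.2 = 24.6 × 0.57576 ≈ 14.1636 mm.
Vertical AOV on the new format = 2·arctan(5.7 / (2 × 14.1636)) = 2·arctan(0.20122) ≈ 22.7542°.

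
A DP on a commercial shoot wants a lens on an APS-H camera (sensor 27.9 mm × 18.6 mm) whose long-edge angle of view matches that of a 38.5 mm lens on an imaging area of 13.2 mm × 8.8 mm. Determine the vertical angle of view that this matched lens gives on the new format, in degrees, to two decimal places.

13.04°

Equal long-edge AOV ⇒ f₂ = f₁ · 27.9/13.2 = 38.5 × 2.11364 ≈ 81.3750 mm.
Vertical AOV on the new format = 2·arctan(18.6 / (2 × 81.3750)) = 2·arctan(0.11429) ≈ 13.0396°.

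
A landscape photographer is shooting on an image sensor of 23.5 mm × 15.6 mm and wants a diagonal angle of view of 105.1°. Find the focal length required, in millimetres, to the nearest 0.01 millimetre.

Sensor diagonal = √(23.5² + 15.6²) = √795.6100 ≈ 28.2066 mm.
From α = 2·arctan(d/2f) we get f = d / (2·tan(α/2)).
With d = 28.2066 mm and α/2 = 52.55°, tan(α/2) ≈ 1.30558, so f ≈ 28.2066 / 2.61117 ≈ 10.8023 mm.

10.80 mm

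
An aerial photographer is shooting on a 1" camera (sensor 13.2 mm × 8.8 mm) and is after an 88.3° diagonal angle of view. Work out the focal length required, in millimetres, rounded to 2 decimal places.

Sensor diagonal = √(13.2² + 8.8²) = √251.6800 ≈ 15.8644 mm.
From α = 2·arctan(d/2f) we get f = d / (2·tan(α/2)).
With d = 15.8644 mm and α/2 = 44.15°, tan(α/2) ≈ 0.97076, so f ≈ 15.8644 / 1.94152 ≈ 8.1711 mm.

8.17 mm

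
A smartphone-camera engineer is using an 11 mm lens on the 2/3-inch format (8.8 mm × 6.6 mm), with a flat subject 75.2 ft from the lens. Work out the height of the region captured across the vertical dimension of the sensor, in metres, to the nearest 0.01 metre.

dₒ: 75.2 ft × 304.8 mm/ft = 22920.96 mm.
Similar triangles through the lens centre give W/dₒ = h/dᵢ; with 1/f = 1/dₒ + 1/dᵢ this gives W = h·(dₒ − f)/f.
W = 6.6 mm × (22921 − 11) / 11 = 6.6 × 2082.7236 ≈ 13745.976 mm = 13.746 m.

13.75 m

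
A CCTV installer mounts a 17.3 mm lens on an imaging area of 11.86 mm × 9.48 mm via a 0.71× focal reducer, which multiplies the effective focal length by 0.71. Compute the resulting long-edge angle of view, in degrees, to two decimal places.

Effective focal length f = 17.3 × 0.71 = 12.283 mm.
α = 2·arctan(11.86 / (2 × 12.283)) = 2·arctan(0.48278) ≈ 51.5407°.

51.54°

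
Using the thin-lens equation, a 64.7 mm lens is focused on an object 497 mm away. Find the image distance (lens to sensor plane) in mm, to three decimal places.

74.383 mm

1/dᵢ = 1/f − 1/dₒ = 1/64.7 − 1/497 = 0.0134439 mm⁻¹.
dᵢ = 1/0.0134439 ≈ 74.3833 mm.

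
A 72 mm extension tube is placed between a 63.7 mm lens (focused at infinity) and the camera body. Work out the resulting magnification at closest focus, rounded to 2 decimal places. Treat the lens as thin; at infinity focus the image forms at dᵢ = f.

The tube moves the image plane from f to f + e, so dᵢ = 63.7 + 72 = 135.7 mm. Focus is achieved when 1/f = 1/dₒ + 1/dᵢ, giving dₒ = 1/(1/f − 1/(f+e)).
Magnification m = dᵢ/dₒ = (f+e)·(1/f − 1/(f+e)) = e/f = 72/63.7 ≈ 1.1303.

1.13×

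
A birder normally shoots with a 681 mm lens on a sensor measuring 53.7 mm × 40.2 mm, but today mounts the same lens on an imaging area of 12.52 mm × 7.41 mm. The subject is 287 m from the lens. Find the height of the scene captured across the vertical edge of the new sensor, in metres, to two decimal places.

3.12 m

The focal length stays 681 mm; the relevant sensor dimension is now h = 7.41 mm. Object distance dₒ = 287 m = 287000 mm.
Thin-lens field height W = h·(dₒ − f)/f = 7.41 × (287000 − 681)/681 ≈ 3115.453 mm = 3.11545 m.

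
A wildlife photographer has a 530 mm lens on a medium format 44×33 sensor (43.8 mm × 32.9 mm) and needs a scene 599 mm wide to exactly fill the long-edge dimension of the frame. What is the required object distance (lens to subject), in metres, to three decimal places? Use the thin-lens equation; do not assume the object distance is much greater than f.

Magnification m = w/W = dᵢ/dₒ; combined with 1/f = 1/dₒ + 1/dᵢ this gives dₒ = f·(1 + W/w).
dₒ = 530 mm × (1 + 599/43.8) = 530 × 14.6758 ≈ 7778.174 mm = 7.77817 m.

7.778 m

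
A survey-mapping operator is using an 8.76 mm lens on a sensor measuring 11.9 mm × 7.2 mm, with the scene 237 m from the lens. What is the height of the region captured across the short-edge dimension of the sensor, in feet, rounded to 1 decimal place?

639.1 ft

dₒ: 237 m = 237000 mm.
Similar triangles through the lens centre give W/dₒ = h/dᵢ; with 1/f = 1/dₒ + 1/dᵢ this gives W = h·(dₒ − f)/f.
W = 7.2 mm × (237000 − 8.76) / 8.76 = 7.2 × 27053.7945 ≈ 194787.321 mm = 194787.321/304.8 ft = 639.066 ft.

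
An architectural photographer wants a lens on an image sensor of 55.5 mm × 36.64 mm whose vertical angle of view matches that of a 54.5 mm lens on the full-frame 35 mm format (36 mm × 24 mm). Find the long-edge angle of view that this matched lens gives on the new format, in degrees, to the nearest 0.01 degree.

Equal vertical AOV ⇒ f₂ = f₁ · 36.64/24 = 54.5 × 1.52667 ≈ 83.2033 mm.
Long-edge AOV on the new format = 2·arctan(55.5 / (2 × 83.2033)) = 2·arctan(0.33352) ≈ 36.8892°.

36.89°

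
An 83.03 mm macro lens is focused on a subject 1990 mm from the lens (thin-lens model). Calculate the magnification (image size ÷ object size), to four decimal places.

0.0435×

Thin lens: 1/f = 1/dₒ + 1/dᵢ → 1/dᵢ = 1/83.03 − 1/1990 = 0.0115413 mm⁻¹, so dᵢ ≈ 86.6451 mm.
Magnification m = dᵢ/dₒ = 86.6451/1990 ≈ 0.04354.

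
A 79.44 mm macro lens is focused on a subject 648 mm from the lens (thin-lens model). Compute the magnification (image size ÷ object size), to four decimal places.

Thin lens: 1/f = 1/dₒ + 1/dᵢ → 1/dᵢ = 1/79.44 − 1/648 = 0.0110449 mm⁻¹, so dᵢ ≈ 90.5395 mm.
Magnification m = dᵢ/dₒ = 90.5395/648 ≈ 0.13972.

0.1397×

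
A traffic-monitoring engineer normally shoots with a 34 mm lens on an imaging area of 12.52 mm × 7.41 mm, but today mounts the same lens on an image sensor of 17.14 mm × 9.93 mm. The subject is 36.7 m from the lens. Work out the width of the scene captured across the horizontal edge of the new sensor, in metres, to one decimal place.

18.5 m

The focal length stays 34 mm; the relevant sensor dimension is now w = 17.14 mm. Object distance dₒ = 36.7 m = 36700 mm.
Thin-lens field width W = w·(dₒ − f)/f = 17.14 × (36700 − 34)/34 ≈ 18483.978 mm = 18.484 m.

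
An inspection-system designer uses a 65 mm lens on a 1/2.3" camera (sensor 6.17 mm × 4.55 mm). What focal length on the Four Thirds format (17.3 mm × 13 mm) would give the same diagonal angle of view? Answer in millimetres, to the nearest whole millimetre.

183 mm

Sensor diagonal = √(6.17² + 4.55²) = √58.7714 ≈ 7.6663 mm.
Sensor diagonal = √(17.3² + 13²) = √468.2900 ≈ 21.6400 mm.
Equal angle of view means equal diagonal/f ratio, so f₂ = f₁ · (diagonal₂/diagonal₁) = 65 × 21.6400/7.6663.
f₂ = 65 × 2.82276 ≈ 183.480 mm.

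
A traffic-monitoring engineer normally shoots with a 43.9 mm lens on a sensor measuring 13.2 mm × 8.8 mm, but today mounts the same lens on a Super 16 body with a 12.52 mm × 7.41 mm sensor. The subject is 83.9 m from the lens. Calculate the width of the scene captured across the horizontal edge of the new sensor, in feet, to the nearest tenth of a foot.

78.5 ft

The focal length stays 43.9 mm; the relevant sensor dimension is now w = 12.52 mm. Object distance dₒ = 83.9 m = 83900 mm.
Thin-lens field width W = w·(dₒ − f)/f = 12.52 × (83900 − 43.9)/43.9 ≈ 23915.225 mm = 23915.225/304.8 ft = 78.462 ft.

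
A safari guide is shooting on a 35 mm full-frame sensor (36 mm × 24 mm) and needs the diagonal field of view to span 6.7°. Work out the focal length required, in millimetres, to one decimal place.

369.6 mm

Sensor diagonal = √(36² + 24²) = √1872.0000 ≈ 43.2666 mm.
From α = 2·arctan(d/2f) we get f = d / (2·tan(α/2)).
With d = 43.2666 mm and α/2 = 3.35°, tan(α/2) ≈ 0.05854, so f ≈ 43.2666 / 0.11707 ≈ 369.5775 mm.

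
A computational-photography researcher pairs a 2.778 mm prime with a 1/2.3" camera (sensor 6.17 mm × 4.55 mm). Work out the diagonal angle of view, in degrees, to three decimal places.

Sensor diagonal = √(6.17² + 4.55²) = √58.7714 ≈ 7.6663 mm.
Angle of view α = 2·arctan(d/2f) with d = 7.6663 mm and f = 2.778 mm.
d/2f = 1.37981; arctan(1.37981) ≈ 54.0678°, so α ≈ 108.1357°.

108.136°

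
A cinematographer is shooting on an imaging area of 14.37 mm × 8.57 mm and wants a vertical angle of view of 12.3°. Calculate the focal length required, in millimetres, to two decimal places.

From α = 2·arctan(h/2f) we get f = h / (2·tan(α/2)).
With h = 8.57 mm and α/2 = 6.15°, tan(α/2) ≈ 0.10775, so f ≈ 8.57 / 0.21550 ≈ 39.7673 mm.

39.77 mm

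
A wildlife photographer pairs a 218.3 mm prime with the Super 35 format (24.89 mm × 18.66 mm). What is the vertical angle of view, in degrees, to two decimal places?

Angle of view α = 2·arctan(h/2f) with h = 18.66 mm and f = 218.3 mm.
h/2f = 0.04274; arctan(0.04274) ≈ 2.4473°, so α ≈ 4.8946°.

4.89°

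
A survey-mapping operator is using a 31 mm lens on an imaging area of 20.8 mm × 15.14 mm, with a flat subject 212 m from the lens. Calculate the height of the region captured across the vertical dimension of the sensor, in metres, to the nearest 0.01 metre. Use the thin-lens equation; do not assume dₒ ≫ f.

dₒ: 212 m = 212000 mm.
Similar triangles through the lens centre give W/dₒ = h/dᵢ; with 1/f = 1/dₒ + 1/dᵢ this gives W = h·(dₒ − f)/f.
W = 15.14 mm × (212000 − 31) / 31 = 15.14 × 6837.7097 ≈ 103522.925 mm = 103.523 m.

103.52 m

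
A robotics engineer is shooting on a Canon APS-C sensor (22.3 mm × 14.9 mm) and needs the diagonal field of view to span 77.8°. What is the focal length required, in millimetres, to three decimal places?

Sensor diagonal = √(22.3² + 14.9²) = √719.3000 ≈ 26.8198 mm.
From α = 2·arctan(d/2f) we get f = d / (2·tan(α/2)).
With d = 26.8198 mm and α/2 = 38.9°, tan(α/2) ≈ 0.80690, so f ≈ 26.8198 / 1.61380 ≈ 16.6191 mm.

16.619 mm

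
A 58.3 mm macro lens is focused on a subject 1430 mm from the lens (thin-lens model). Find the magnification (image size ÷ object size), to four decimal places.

0.0425×

Thin lens: 1/f = 1/dₒ + 1/dᵢ → 1/dᵢ = 1/58.3 − 1/1430 = 0.0164534 mm⁻¹, so dᵢ ≈ 60.7779 mm.
Magnification m = dᵢ/dₒ = 60.7779/1430 ≈ 0.04250.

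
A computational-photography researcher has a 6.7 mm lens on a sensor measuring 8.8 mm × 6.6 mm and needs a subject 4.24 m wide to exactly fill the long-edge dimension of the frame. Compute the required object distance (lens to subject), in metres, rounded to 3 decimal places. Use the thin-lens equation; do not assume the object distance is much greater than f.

W: 4.24 m = 4240 mm.
Magnification m = w/W = dᵢ/dₒ; combined with 1/f = 1/dₒ + 1/dᵢ this gives dₒ = f·(1 + W/w).
dₒ = 6.7 mm × (1 + 4240/8.8) = 6.7 × 482.8182 ≈ 3234.882 mm = 3.23488 m.

3.235 m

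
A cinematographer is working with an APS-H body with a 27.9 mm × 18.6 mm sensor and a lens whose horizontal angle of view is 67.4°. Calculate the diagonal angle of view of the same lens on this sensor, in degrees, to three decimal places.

From the horizontal AOV: f = 27.9 / (2·tan(33.7°)) = 27.9 / 1.33383 ≈ 20.9171 mm.
Sensor diagonal = √(27.9² + 18.6²) = √1124.3700 ≈ 33.5316 mm.
Diagonal AOV = 2·arctan(33.5316 / (2 × 20.9171)) = 2·arctan(0.80153) ≈ 77.4268°.

77.427°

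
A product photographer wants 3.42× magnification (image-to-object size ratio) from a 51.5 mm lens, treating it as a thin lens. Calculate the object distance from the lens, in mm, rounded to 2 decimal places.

66.56 mm

With m = dᵢ/dₒ and 1/f = 1/dₒ + 1/dᵢ, substituting dᵢ = m·dₒ gives 1/f = (1 + 1/m)/dₒ, hence dₒ = f·(1 + 1/m).
dₒ = 51.5 × (1 + 1/3.42) = 51.5 × 1.29240 ≈ 66.558 mm.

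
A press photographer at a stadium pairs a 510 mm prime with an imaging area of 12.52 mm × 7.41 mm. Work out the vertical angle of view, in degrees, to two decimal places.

Angle of view α = 2·arctan(h/2f) with h = 7.41 mm and f = 510 mm.
h/2f = 0.00726; arctan(0.00726) ≈ 0.4162°, so α ≈ 0.8325°.

0.83°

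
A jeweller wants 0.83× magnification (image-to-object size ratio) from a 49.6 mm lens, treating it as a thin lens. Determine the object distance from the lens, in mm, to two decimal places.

109.36 mm

With m = dᵢ/dₒ and 1/f = 1/dₒ + 1/dᵢ, substituting dᵢ = m·dₒ gives 1/f = (1 + 1/m)/dₒ, hence dₒ = f·(1 + 1/m).
dₒ = 49.6 × (1 + 1/0.83) = 49.6 × 2.20482 ≈ 109.359 mm.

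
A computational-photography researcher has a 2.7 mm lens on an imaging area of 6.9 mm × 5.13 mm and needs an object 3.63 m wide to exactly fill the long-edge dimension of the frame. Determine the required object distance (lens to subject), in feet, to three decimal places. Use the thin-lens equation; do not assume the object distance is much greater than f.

4.669 ft

W: 3.63 m = 3630 mm.
Magnification m = w/W = dᵢ/dₒ; combined with 1/f = 1/dₒ + 1/dᵢ this gives dₒ = f·(1 + W/w).
dₒ = 2.7 mm × (1 + 3630/6.9) = 2.7 × 527.0870 ≈ 1423.135 mm = 1423.135/304.8 ft = 4.66908 ft.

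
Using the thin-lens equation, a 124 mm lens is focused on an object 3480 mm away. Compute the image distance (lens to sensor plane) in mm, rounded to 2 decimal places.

128.58 mm

1/dᵢ = 1/f − 1/dₒ = 1/124 − 1/3480 = 0.0077772 mm⁻¹.
dᵢ = 1/0.0077772 ≈ 128.5816 mm.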